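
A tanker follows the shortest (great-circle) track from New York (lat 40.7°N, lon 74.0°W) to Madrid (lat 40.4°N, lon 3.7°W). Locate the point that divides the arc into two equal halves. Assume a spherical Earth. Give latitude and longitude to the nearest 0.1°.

≈ lat 46.3°N, lon 38.8°W

The haversine formula gives a central angle δ ≈ 0.906 rad (51.9°) between the endpoints.
Interpolate at f = 1/2 with slerp weights a = sin((1−f)δ)/sin δ ≈ 0.556, b = sin(fδ)/sin δ ≈ 0.556.
p = a·p₁ + b·p₂ ≈ (0.539, -0.433, 0.723); φ = arcsin(p_z) ≈ 46.30°, λ = atan2(p_y, p_x) ≈ -38.76°.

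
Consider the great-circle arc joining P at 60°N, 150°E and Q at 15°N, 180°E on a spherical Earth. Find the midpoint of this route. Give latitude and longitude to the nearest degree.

≈ 38°N, 170°E

Write both endpoints as unit vectors p₁, p₂ with components (cos φ cos λ, cos φ sin λ, sin φ).
The central angle between the endpoints is δ = arccos(p₁·p₂) ≈ 0.873 rad (50.0°).
Interpolate at f = 1/2 with slerp weights a = sin((1−f)δ)/sin δ ≈ 0.552, b = sin(fδ)/sin δ ≈ 0.552.
p = a·p₁ + b·p₂ ≈ (-0.772, 0.138, 0.621); φ = arcsin(p_z) ≈ 38.36°, λ = atan2(p_y, p_x) ≈ 169.87°.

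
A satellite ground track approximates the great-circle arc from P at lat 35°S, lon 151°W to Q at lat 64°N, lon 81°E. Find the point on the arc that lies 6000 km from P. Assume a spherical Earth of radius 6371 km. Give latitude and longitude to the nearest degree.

≈ lat 13°N, lon 176°W

The haversine formula gives a central angle δ ≈ 2.399 rad (137.4°) between the endpoints. The total great-circle distance is δ·R ≈ 2.399 × 6371 ≈ 15283 km, so the target fraction is f = 6000/15283 ≈ 0.393.
Interpolate at f ≈ 0.393 with slerp weights a = sin((1−f)δ)/sin δ ≈ 1.469, b = sin(fδ)/sin δ ≈ 1.196.
p = a·p₁ + b·p₂ ≈ (-0.970, -0.066, 0.232); φ = arcsin(p_z) ≈ 13.41°, λ = atan2(p_y, p_x) ≈ -176.12°.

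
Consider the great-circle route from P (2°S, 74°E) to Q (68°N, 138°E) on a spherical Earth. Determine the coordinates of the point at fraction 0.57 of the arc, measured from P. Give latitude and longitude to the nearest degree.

≈ (42°N, 93°E)

The haversine formula gives a central angle δ ≈ 1.439 rad (82.4°) between the endpoints.
Interpolate at f = 0.57 with slerp weights a = sin((1−f)δ)/sin δ ≈ 0.585, b = sin(fδ)/sin δ ≈ 0.738.
p = a·p₁ + b·p₂ ≈ (-0.044, 0.747, 0.663); φ = arcsin(p_z) ≈ 41.57°, λ = atan2(p_y, p_x) ≈ 93.39°.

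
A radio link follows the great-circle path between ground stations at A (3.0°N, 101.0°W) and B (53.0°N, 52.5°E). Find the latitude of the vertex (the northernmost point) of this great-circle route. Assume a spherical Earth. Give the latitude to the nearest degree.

≈ 72°N

The great circle lies in the plane with unit normal n̂ = (p₁ × p₂)/|p₁ × p₂|.
Here n̂_z ≈ +0.309; the vertex latitude is φ_max = arccos|n̂_z| ≈ 72.0°.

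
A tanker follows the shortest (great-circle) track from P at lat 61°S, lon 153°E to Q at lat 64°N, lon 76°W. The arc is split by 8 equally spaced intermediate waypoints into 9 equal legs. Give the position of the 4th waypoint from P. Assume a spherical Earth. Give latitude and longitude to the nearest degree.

≈ lat 4°S, lon 152°W

Convert each endpoint to a unit vector on the sphere (x = cos φ cos λ, y = cos φ sin λ, z = sin φ).
The central angle between the endpoints is δ = arccos(p₁·p₂) ≈ 2.753 rad (157.7°).
Interpolate at f = 4/9 with slerp weights a = sin((1−f)δ)/sin δ ≈ 2.639, b = sin(fδ)/sin δ ≈ 2.483.
p = a·p₁ + b·p₂ ≈ (-0.876, -0.476, -0.076); φ = arcsin(p_z) ≈ -4.35°, λ = atan2(p_y, p_x) ≈ -151.52°.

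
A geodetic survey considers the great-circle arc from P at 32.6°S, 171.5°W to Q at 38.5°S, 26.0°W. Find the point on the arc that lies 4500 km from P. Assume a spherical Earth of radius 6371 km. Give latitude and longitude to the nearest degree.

≈ 64°S, 130°W

Write both endpoints as unit vectors p₁, p₂ with components (cos φ cos λ, cos φ sin λ, sin φ).
The central angle between the endpoints is δ = arccos(p₁·p₂) ≈ 1.780 rad (102.0°). The total great-circle distance is δ·R ≈ 1.780 × 6371 ≈ 11342 km, so the target fraction is f = 4500/11342 ≈ 0.397.
Interpolate at f ≈ 0.397 with slerp weights a = sin((1−f)δ)/sin δ ≈ 0.899, b = sin(fδ)/sin δ ≈ 0.664.
p = a·p₁ + b·p₂ ≈ (-0.282, -0.340, -0.897); φ = arcsin(p_z) ≈ -63.80°, λ = atan2(p_y, p_x) ≈ -129.72°.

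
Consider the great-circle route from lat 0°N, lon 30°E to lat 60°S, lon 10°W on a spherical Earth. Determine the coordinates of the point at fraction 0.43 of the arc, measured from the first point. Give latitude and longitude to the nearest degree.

≈ lat 27°S, lon 19°E

Convert each endpoint to a unit vector on the sphere (x = cos φ cos λ, y = cos φ sin λ, z = sin φ).
The central angle between the endpoints is δ = arccos(p₁·p₂) ≈ 1.178 rad (67.5°).
Interpolate at f = 0.43 with slerp weights a = sin((1−f)δ)/sin δ ≈ 0.673, b = sin(fδ)/sin δ ≈ 0.525.
p = a·p₁ + b·p₂ ≈ (0.842, 0.291, -0.455); φ = arcsin(p_z) ≈ -27.05°, λ = atan2(p_y, p_x) ≈ 19.08°.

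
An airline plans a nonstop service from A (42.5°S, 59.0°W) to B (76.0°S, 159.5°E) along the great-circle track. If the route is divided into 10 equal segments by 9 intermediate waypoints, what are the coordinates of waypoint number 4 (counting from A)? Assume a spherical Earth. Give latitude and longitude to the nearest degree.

Convert each endpoint to a unit vector on the sphere (x = cos φ cos λ, y = cos φ sin λ, z = sin φ).
The central angle between the endpoints is δ = arccos(p₁·p₂) ≈ 1.029 rad (58.9°).
Interpolate at f = 4/10 with slerp weights a = sin((1−f)δ)/sin δ ≈ 0.676, b = sin(fδ)/sin δ ≈ 0.467.
p = a·p₁ + b·p₂ ≈ (0.151, -0.387, -0.909); φ = arcsin(p_z) ≈ -65.44°, λ = atan2(p_y, p_x) ≈ -68.74°.

≈ (65°S, 69°W)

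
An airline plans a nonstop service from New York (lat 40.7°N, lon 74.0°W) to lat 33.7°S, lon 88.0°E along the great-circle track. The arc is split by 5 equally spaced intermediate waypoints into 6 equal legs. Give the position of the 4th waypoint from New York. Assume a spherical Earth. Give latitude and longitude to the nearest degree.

Convert each endpoint to a unit vector on the sphere (x = cos φ cos λ, y = cos φ sin λ, z = sin φ).
The central angle between the endpoints is δ = arccos(p₁·p₂) ≈ 2.864 rad (164.1°).
Interpolate at f = 4/6 with slerp weights a = sin((1−f)δ)/sin δ ≈ 2.976, b = sin(fδ)/sin δ ≈ 3.440.
p = a·p₁ + b·p₂ ≈ (0.722, 0.691, 0.032); φ = arcsin(p_z) ≈ 1.84°, λ = atan2(p_y, p_x) ≈ 43.76°.

≈ lat 2°N, lon 44°E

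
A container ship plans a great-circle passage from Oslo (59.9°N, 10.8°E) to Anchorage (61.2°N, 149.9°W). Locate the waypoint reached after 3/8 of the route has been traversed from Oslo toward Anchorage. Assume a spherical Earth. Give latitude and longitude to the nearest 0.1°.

Convert each endpoint to a unit vector on the sphere (x = cos φ cos λ, y = cos φ sin λ, z = sin φ).
The central angle between the endpoints is δ = arccos(p₁·p₂) ≈ 1.012 rad (58.0°).
Interpolate at f = 3/8 with slerp weights a = sin((1−f)δ)/sin δ ≈ 0.697, b = sin(fδ)/sin δ ≈ 0.437.
p = a·p₁ + b·p₂ ≈ (0.161, -0.040, 0.986); φ = arcsin(p_z) ≈ 80.43°, λ = atan2(p_y, p_x) ≈ -13.94°.

≈ 80.4°N, 13.9°W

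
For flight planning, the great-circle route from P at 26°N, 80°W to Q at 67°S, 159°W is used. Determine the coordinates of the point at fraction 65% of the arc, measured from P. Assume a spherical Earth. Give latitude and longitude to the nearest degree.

The haversine formula gives a central angle δ ≈ 1.914 rad (109.7°) between the endpoints.
Interpolate at f = 0.65 with slerp weights a = sin((1−f)δ)/sin δ ≈ 0.659, b = sin(fδ)/sin δ ≈ 1.006.
p = a·p₁ + b·p₂ ≈ (-0.264, -0.724, -0.637); φ = arcsin(p_z) ≈ -39.55°, λ = atan2(p_y, p_x) ≈ -110.02°.

≈ 40°S, 110°W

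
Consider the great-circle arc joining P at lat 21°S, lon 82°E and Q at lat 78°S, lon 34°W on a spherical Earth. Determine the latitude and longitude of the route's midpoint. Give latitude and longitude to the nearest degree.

Convert each endpoint to a unit vector on the sphere (x = cos φ cos λ, y = cos φ sin λ, z = sin φ).
The central angle between the endpoints is δ = arccos(p₁·p₂) ≈ 1.302 rad (74.6°).
Interpolate at f = 1/2 with slerp weights a = sin((1−f)δ)/sin δ ≈ 0.629, b = sin(fδ)/sin δ ≈ 0.629.
p = a·p₁ + b·p₂ ≈ (0.190, 0.508, -0.840); φ = arcsin(p_z) ≈ -57.15°, λ = atan2(p_y, p_x) ≈ 69.49°.

≈ lat 57°S, lon 69°E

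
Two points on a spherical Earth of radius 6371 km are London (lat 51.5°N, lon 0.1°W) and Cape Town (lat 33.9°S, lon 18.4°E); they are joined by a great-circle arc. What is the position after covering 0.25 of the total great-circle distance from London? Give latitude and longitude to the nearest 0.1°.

The haversine formula gives a central angle δ ≈ 1.517 rad (86.9°) between the endpoints.
Interpolate at f = 0.25 with slerp weights a = sin((1−f)δ)/sin δ ≈ 0.909, b = sin(fδ)/sin δ ≈ 0.371.
p = a·p₁ + b·p₂ ≈ (0.858, 0.096, 0.505); φ = arcsin(p_z) ≈ 30.31°, λ = atan2(p_y, p_x) ≈ 6.40°.

≈ lat 30.3°N, lon 6.4°E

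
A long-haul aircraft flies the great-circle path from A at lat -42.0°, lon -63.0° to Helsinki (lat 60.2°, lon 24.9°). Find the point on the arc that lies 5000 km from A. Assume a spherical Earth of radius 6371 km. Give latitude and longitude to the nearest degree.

≈ lat -3°, lon -38°

The haversine formula gives a central angle δ ≈ 2.174 rad (124.5°) between the endpoints. The total great-circle distance is δ·R ≈ 2.174 × 6371 ≈ 13849 km, so the target fraction is f = 5000/13849 ≈ 0.361.
Interpolate at f ≈ 0.361 with slerp weights a = sin((1−f)δ)/sin δ ≈ 1.194, b = sin(fδ)/sin δ ≈ 0.858.
p = a·p₁ + b·p₂ ≈ (0.790, -0.611, -0.054); φ = arcsin(p_z) ≈ -3.12°, λ = atan2(p_y, p_x) ≈ -37.74°.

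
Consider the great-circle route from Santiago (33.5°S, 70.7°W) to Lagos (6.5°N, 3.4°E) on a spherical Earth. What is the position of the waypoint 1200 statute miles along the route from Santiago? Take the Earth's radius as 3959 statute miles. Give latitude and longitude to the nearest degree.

The haversine formula gives a central angle δ ≈ 1.406 rad (80.5°) between the endpoints. The total great-circle distance is δ·R ≈ 1.406 × 3959 ≈ 5565 mi, so the target fraction is f = 1200/5565 ≈ 0.216.
Interpolate at f ≈ 0.216 with slerp weights a = sin((1−f)δ)/sin δ ≈ 0.905, b = sin(fδ)/sin δ ≈ 0.303.
p = a·p₁ + b·p₂ ≈ (0.549, -0.694, -0.465); φ = arcsin(p_z) ≈ -27.71°, λ = atan2(p_y, p_x) ≈ -51.64°.

≈ 28°S, 52°W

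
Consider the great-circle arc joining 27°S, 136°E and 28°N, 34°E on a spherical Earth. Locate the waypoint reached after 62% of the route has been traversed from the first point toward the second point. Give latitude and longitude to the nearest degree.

≈ 8°N, 74°E

The haversine formula gives a central angle δ ≈ 1.957 rad (112.1°) between the endpoints.
Interpolate at f = 0.62 with slerp weights a = sin((1−f)δ)/sin δ ≈ 0.731, b = sin(fδ)/sin δ ≈ 1.011.
p = a·p₁ + b·p₂ ≈ (0.272, 0.952, 0.143); φ = arcsin(p_z) ≈ 8.22°, λ = atan2(p_y, p_x) ≈ 74.06°.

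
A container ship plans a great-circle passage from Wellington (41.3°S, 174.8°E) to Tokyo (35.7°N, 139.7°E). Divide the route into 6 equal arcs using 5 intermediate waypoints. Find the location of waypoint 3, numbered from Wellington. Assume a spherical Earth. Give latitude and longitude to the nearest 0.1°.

From cos δ = sin φ₁ sin φ₂ + cos φ₁ cos φ₂ cos Δλ, the central angle is δ ≈ 1.457 rad (83.5°).
Interpolate at f = 3/6 with slerp weights a = sin((1−f)δ)/sin δ ≈ 0.670, b = sin(fδ)/sin δ ≈ 0.670.
p = a·p₁ + b·p₂ ≈ (-0.916, 0.398, -0.051); φ = arcsin(p_z) ≈ -2.94°, λ = atan2(p_y, p_x) ≈ 156.55°.

≈ 2.9°S, 156.5°E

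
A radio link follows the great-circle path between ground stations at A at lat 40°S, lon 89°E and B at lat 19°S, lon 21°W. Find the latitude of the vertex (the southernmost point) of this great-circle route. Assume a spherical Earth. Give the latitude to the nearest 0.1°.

≈ 47.1°S

The great circle lies in the plane with unit normal n̂ = (p₁ × p₂)/|p₁ × p₂|.
Here n̂_z ≈ -0.681; the vertex latitude is φ_max = arccos|n̂_z| ≈ 47.1°.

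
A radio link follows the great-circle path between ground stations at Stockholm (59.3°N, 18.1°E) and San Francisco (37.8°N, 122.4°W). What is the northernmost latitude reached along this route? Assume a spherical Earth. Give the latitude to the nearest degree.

≈ 75°N

The great circle lies in the plane with unit normal n̂ = (p₁ × p₂)/|p₁ × p₂|.
Here n̂_z ≈ -0.263; the vertex latitude is φ_max = arccos|n̂_z| ≈ 74.8°.
Check via Clairaut: cos φ_max = |cos φ₁| · sin C = cos(59.3°)·sin(31.0°) ≈ 0.263, again giving ≈ 74.8°.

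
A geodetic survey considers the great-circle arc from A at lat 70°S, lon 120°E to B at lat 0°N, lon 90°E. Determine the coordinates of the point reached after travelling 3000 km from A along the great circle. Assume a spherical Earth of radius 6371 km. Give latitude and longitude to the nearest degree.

≈ lat 45°S, lon 100°E

Write both endpoints as unit vectors p₁, p₂ with components (cos φ cos λ, cos φ sin λ, sin φ).
The central angle between the endpoints is δ = arccos(p₁·p₂) ≈ 1.270 rad (72.8°). The total great-circle distance is δ·R ≈ 1.270 × 6371 ≈ 8092 km, so the target fraction is f = 3000/8092 ≈ 0.371.
Interpolate at f ≈ 0.371 with slerp weights a = sin((1−f)δ)/sin δ ≈ 0.750, b = sin(fδ)/sin δ ≈ 0.475.
p = a·p₁ + b·p₂ ≈ (-0.128, 0.697, -0.705); φ = arcsin(p_z) ≈ -44.85°, λ = atan2(p_y, p_x) ≈ 100.43°.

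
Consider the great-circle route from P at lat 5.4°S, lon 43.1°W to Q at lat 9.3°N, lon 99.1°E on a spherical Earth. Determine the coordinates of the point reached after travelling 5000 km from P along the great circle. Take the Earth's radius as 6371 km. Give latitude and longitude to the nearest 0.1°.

≈ lat 2.0°N, lon 1.3°E

From cos δ = sin φ₁ sin φ₂ + cos φ₁ cos φ₂ cos Δλ, the central angle is δ ≈ 2.484 rad (142.3°). The total great-circle distance is δ·R ≈ 2.484 × 6371 ≈ 15826 km, so the target fraction is f = 5000/15826 ≈ 0.316.
Interpolate at f ≈ 0.316 with slerp weights a = sin((1−f)δ)/sin δ ≈ 1.623, b = sin(fδ)/sin δ ≈ 1.156.
p = a·p₁ + b·p₂ ≈ (0.999, 0.023, 0.034); φ = arcsin(p_z) ≈ 1.96°, λ = atan2(p_y, p_x) ≈ 1.31°.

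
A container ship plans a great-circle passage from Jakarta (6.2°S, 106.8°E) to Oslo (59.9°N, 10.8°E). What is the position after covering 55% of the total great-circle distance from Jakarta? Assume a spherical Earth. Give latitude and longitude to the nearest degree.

≈ (39°N, 75°E)

Write both endpoints as unit vectors p₁, p₂ with components (cos φ cos λ, cos φ sin λ, sin φ).
The central angle between the endpoints is δ = arccos(p₁·p₂) ≈ 1.717 rad (98.4°).
Interpolate at f = 0.55 with slerp weights a = sin((1−f)δ)/sin δ ≈ 0.706, b = sin(fδ)/sin δ ≈ 0.819.
p = a·p₁ + b·p₂ ≈ (0.201, 0.748, 0.632); φ = arcsin(p_z) ≈ 39.21°, λ = atan2(p_y, p_x) ≈ 74.99°.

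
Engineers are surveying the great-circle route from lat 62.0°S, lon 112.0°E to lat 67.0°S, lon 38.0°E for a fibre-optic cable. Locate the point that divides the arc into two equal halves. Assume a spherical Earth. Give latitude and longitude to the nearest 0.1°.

Convert each endpoint to a unit vector on the sphere (x = cos φ cos λ, y = cos φ sin λ, z = sin φ).
The central angle between the endpoints is δ = arccos(p₁·p₂) ≈ 0.529 rad (30.3°).
Interpolate at f = 1/2 with slerp weights a = sin((1−f)δ)/sin δ ≈ 0.518, b = sin(fδ)/sin δ ≈ 0.518.
p = a·p₁ + b·p₂ ≈ (0.068, 0.350, -0.934); φ = arcsin(p_z) ≈ -69.10°, λ = atan2(p_y, p_x) ≈ 78.95°.

≈ lat 69.1°S, lon 78.9°E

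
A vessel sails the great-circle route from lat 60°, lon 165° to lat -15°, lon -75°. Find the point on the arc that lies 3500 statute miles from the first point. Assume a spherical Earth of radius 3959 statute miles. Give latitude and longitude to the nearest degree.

Convert each endpoint to a unit vector on the sphere (x = cos φ cos λ, y = cos φ sin λ, z = sin φ).
The central angle between the endpoints is δ = arccos(p₁·p₂) ≈ 2.055 rad (117.8°). The total great-circle distance is δ·R ≈ 2.055 × 3959 ≈ 8136 mi, so the target fraction is f = 3500/8136 ≈ 0.430.
Interpolate at f ≈ 0.430 with slerp weights a = sin((1−f)δ)/sin δ ≈ 1.041, b = sin(fδ)/sin δ ≈ 0.874.
p = a·p₁ + b·p₂ ≈ (-0.284, -0.681, 0.675); φ = arcsin(p_z) ≈ 42.48°, λ = atan2(p_y, p_x) ≈ -112.67°.

≈ lat 42°, lon -113°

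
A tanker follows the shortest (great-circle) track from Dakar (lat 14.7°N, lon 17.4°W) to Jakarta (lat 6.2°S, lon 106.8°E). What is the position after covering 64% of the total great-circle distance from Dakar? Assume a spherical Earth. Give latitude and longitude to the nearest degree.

≈ lat 5°N, lon 63°E

Convert each endpoint to a unit vector on the sphere (x = cos φ cos λ, y = cos φ sin λ, z = sin φ).
The central angle between the endpoints is δ = arccos(p₁·p₂) ≈ 2.175 rad (124.6°).
Interpolate at f = 0.64 with slerp weights a = sin((1−f)δ)/sin δ ≈ 0.857, b = sin(fδ)/sin δ ≈ 1.196.
p = a·p₁ + b·p₂ ≈ (0.447, 0.890, 0.088); φ = arcsin(p_z) ≈ 5.07°, λ = atan2(p_y, p_x) ≈ 63.31°.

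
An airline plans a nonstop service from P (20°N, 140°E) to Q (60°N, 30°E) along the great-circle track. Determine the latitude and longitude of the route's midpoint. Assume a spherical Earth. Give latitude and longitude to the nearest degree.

Convert each endpoint to a unit vector on the sphere (x = cos φ cos λ, y = cos φ sin λ, z = sin φ).
The central angle between the endpoints is δ = arccos(p₁·p₂) ≈ 1.435 rad (82.2°).
Interpolate at f = 1/2 with slerp weights a = sin((1−f)δ)/sin δ ≈ 0.664, b = sin(fδ)/sin δ ≈ 0.664.
p = a·p₁ + b·p₂ ≈ (-0.190, 0.567, 0.802); φ = arcsin(p_z) ≈ 53.29°, λ = atan2(p_y, p_x) ≈ 108.57°.

≈ (53°N, 109°E)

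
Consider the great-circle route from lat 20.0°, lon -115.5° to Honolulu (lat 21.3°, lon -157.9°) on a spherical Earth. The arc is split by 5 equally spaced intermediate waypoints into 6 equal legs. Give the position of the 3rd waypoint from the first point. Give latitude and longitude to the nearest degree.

Write both endpoints as unit vectors p₁, p₂ with components (cos φ cos λ, cos φ sin λ, sin φ).
The central angle between the endpoints is δ = arccos(p₁·p₂) ≈ 0.691 rad (39.6°).
Interpolate at f = 3/6 with slerp weights a = sin((1−f)δ)/sin δ ≈ 0.531, b = sin(fδ)/sin δ ≈ 0.531.
p = a·p₁ + b·p₂ ≈ (-0.674, -0.637, 0.375); φ = arcsin(p_z) ≈ 22.01°, λ = atan2(p_y, p_x) ≈ -136.60°.

≈ lat 22°, lon -137°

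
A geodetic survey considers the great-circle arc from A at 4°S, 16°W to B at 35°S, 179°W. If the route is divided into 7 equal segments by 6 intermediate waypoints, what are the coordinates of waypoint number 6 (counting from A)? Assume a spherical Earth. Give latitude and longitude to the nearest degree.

≈ 52°S, 165°W

From cos δ = sin φ₁ sin φ₂ + cos φ₁ cos φ₂ cos Δλ, the central angle is δ ≈ 2.406 rad (137.9°).
Interpolate at f = 6/7 with slerp weights a = sin((1−f)δ)/sin δ ≈ 0.502, b = sin(fδ)/sin δ ≈ 1.314.
p = a·p₁ + b·p₂ ≈ (-0.595, -0.157, -0.789); φ = arcsin(p_z) ≈ -52.06°, λ = atan2(p_y, p_x) ≈ -165.22°.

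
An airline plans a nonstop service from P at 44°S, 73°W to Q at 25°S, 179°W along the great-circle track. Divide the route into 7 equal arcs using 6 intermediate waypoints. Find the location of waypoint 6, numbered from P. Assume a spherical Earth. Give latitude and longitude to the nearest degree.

Write both endpoints as unit vectors p₁, p₂ with components (cos φ cos λ, cos φ sin λ, sin φ).
The central angle between the endpoints is δ = arccos(p₁·p₂) ≈ 1.457 rad (83.5°).
Interpolate at f = 6/7 with slerp weights a = sin((1−f)δ)/sin δ ≈ 0.208, b = sin(fδ)/sin δ ≈ 0.955.
p = a·p₁ + b·p₂ ≈ (-0.821, -0.158, -0.548); φ = arcsin(p_z) ≈ -33.23°, λ = atan2(p_y, p_x) ≈ -169.10°.

≈ 33°S, 169°W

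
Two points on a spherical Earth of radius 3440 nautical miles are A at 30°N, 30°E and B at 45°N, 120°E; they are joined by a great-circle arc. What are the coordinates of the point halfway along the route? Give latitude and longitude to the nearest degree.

Convert each endpoint to a unit vector on the sphere (x = cos φ cos λ, y = cos φ sin λ, z = sin φ).
The central angle between the endpoints is δ = arccos(p₁·p₂) ≈ 1.209 rad (69.3°).
Interpolate at f = 1/2 with slerp weights a = sin((1−f)δ)/sin δ ≈ 0.608, b = sin(fδ)/sin δ ≈ 0.608.
p = a·p₁ + b·p₂ ≈ (0.241, 0.635, 0.734); φ = arcsin(p_z) ≈ 47.19°, λ = atan2(p_y, p_x) ≈ 69.23°.

≈ 47°N, 69°E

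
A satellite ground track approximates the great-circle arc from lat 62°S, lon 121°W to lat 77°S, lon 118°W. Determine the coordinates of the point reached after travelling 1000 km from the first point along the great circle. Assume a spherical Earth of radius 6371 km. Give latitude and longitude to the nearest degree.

≈ lat 71°S, lon 120°W

Convert each endpoint to a unit vector on the sphere (x = cos φ cos λ, y = cos φ sin λ, z = sin φ).
The central angle between the endpoints is δ = arccos(p₁·p₂) ≈ 0.262 rad (15.0°). The total great-circle distance is δ·R ≈ 0.262 × 6371 ≈ 1671 km, so the target fraction is f = 1000/1671 ≈ 0.598.
Interpolate at f ≈ 0.598 with slerp weights a = sin((1−f)δ)/sin δ ≈ 0.406, b = sin(fδ)/sin δ ≈ 0.603.
p = a·p₁ + b·p₂ ≈ (-0.162, -0.283, -0.945); φ = arcsin(p_z) ≈ -70.98°, λ = atan2(p_y, p_x) ≈ -119.75°.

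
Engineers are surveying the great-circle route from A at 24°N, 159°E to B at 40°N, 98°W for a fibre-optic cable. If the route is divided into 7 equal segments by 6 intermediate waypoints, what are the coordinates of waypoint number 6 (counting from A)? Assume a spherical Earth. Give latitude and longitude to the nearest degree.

≈ 44°N, 113°W

The haversine formula gives a central angle δ ≈ 1.467 rad (84.0°) between the endpoints.
Interpolate at f = 6/7 with slerp weights a = sin((1−f)δ)/sin δ ≈ 0.209, b = sin(fδ)/sin δ ≈ 0.956.
p = a·p₁ + b·p₂ ≈ (-0.280, -0.657, 0.700); φ = arcsin(p_z) ≈ 44.41°, λ = atan2(p_y, p_x) ≈ -113.10°.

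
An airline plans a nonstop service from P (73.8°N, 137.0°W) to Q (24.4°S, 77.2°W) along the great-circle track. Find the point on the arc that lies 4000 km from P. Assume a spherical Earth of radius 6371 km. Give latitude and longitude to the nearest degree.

≈ (43°N, 96°W)

Convert each endpoint to a unit vector on the sphere (x = cos φ cos λ, y = cos φ sin λ, z = sin φ).
The central angle between the endpoints is δ = arccos(p₁·p₂) ≈ 1.843 rad (105.6°). The total great-circle distance is δ·R ≈ 1.843 × 6371 ≈ 11742 km, so the target fraction is f = 4000/11742 ≈ 0.341.
Interpolate at f ≈ 0.341 with slerp weights a = sin((1−f)δ)/sin δ ≈ 0.973, b = sin(fδ)/sin δ ≈ 0.610.
p = a·p₁ + b·p₂ ≈ (-0.076, -0.727, 0.683); φ = arcsin(p_z) ≈ 43.06°, λ = atan2(p_y, p_x) ≈ -95.93°.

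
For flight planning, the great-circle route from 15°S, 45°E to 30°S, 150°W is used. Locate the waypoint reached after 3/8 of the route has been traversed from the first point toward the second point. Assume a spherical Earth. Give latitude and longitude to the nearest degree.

Convert each endpoint to a unit vector on the sphere (x = cos φ cos λ, y = cos φ sin λ, z = sin φ).
The central angle between the endpoints is δ = arccos(p₁·p₂) ≈ 2.317 rad (132.7°).
Interpolate at f = 3/8 with slerp weights a = sin((1−f)δ)/sin δ ≈ 1.351, b = sin(fδ)/sin δ ≈ 1.040.
p = a·p₁ + b·p₂ ≈ (0.143, 0.473, -0.869); φ = arcsin(p_z) ≈ -60.40°, λ = atan2(p_y, p_x) ≈ 73.14°.

≈ 60°S, 73°E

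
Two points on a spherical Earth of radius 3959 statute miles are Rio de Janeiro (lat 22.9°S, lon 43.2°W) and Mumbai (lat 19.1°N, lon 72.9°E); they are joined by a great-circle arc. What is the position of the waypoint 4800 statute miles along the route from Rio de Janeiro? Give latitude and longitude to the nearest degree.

≈ lat 0°N, lon 24°E

The haversine formula gives a central angle δ ≈ 2.106 rad (120.7°) between the endpoints. The total great-circle distance is δ·R ≈ 2.106 × 3959 ≈ 8339 mi, so the target fraction is f = 4800/8339 ≈ 0.576.
Interpolate at f ≈ 0.576 with slerp weights a = sin((1−f)δ)/sin δ ≈ 0.906, b = sin(fδ)/sin δ ≈ 1.089.
p = a·p₁ + b·p₂ ≈ (0.911, 0.412, 0.004); φ = arcsin(p_z) ≈ 0.21°, λ = atan2(p_y, p_x) ≈ 24.32°.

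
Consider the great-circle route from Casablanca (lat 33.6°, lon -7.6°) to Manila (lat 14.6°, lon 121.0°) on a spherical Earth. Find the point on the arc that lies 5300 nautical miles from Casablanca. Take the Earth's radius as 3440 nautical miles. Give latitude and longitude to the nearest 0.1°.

≈ lat 30.2°, lon 102.6°

Write both endpoints as unit vectors p₁, p₂ with components (cos φ cos λ, cos φ sin λ, sin φ).
The central angle between the endpoints is δ = arccos(p₁·p₂) ≈ 1.943 rad (111.3°). The total great-circle distance is δ·R ≈ 1.943 × 3440 ≈ 6683 nmi, so the target fraction is f = 5300/6683 ≈ 0.793.
Interpolate at f ≈ 0.793 with slerp weights a = sin((1−f)δ)/sin δ ≈ 0.420, b = sin(fδ)/sin δ ≈ 1.073.
p = a·p₁ + b·p₂ ≈ (-0.188, 0.844, 0.503); φ = arcsin(p_z) ≈ 30.19°, λ = atan2(p_y, p_x) ≈ 102.56°.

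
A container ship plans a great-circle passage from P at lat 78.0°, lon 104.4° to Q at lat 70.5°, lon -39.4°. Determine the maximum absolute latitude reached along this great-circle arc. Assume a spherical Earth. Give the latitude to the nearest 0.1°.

The great circle lies in the plane with unit normal n̂ = (p₁ × p₂)/|p₁ × p₂|.
Here n̂_z ≈ -0.082; the vertex latitude is φ_max = arccos|n̂_z| ≈ 85.3°.
Check via Clairaut: cos φ_max = |cos φ₁| · sin C = cos(78.0°)·sin(23.2°) ≈ 0.082, again giving ≈ 85.3°.

≈ 85.3°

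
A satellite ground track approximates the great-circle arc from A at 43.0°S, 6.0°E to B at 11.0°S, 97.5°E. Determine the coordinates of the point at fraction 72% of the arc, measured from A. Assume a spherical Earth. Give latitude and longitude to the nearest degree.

Convert each endpoint to a unit vector on the sphere (x = cos φ cos λ, y = cos φ sin λ, z = sin φ).
The central angle between the endpoints is δ = arccos(p₁·p₂) ≈ 1.459 rad (83.6°).
Interpolate at f = 0.72 with slerp weights a = sin((1−f)δ)/sin δ ≈ 0.400, b = sin(fδ)/sin δ ≈ 0.873.
p = a·p₁ + b·p₂ ≈ (0.179, 0.880, -0.439); φ = arcsin(p_z) ≈ -26.06°, λ = atan2(p_y, p_x) ≈ 78.51°.

≈ 26°S, 79°E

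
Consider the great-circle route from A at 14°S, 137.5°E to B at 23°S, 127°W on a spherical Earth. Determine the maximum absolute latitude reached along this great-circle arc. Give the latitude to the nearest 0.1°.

≈ 27.2°S

The great circle lies in the plane with unit normal n̂ = (p₁ × p₂)/|p₁ × p₂|.
Here n̂_z ≈ +0.889; the vertex latitude is φ_max = arccos|n̂_z| ≈ 27.2°.
Check via Clairaut: cos φ_max = |cos φ₁| · sin C = cos(14.0°)·sin(113.6°) ≈ 0.889, again giving ≈ 27.2°.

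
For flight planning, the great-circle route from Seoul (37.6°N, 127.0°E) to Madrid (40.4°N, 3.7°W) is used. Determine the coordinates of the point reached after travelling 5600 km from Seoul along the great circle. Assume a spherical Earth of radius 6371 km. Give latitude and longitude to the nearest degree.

≈ 63°N, 52°E

Write both endpoints as unit vectors p₁, p₂ with components (cos φ cos λ, cos φ sin λ, sin φ).
The central angle between the endpoints is δ = arccos(p₁·p₂) ≈ 1.569 rad (89.9°). The total great-circle distance is δ·R ≈ 1.569 × 6371 ≈ 9995 km, so the target fraction is f = 5600/9995 ≈ 0.560.
Interpolate at f ≈ 0.560 with slerp weights a = sin((1−f)δ)/sin δ ≈ 0.636, b = sin(fδ)/sin δ ≈ 0.770.
p = a·p₁ + b·p₂ ≈ (0.282, 0.365, 0.887); φ = arcsin(p_z) ≈ 62.55°, λ = atan2(p_y, p_x) ≈ 52.32°.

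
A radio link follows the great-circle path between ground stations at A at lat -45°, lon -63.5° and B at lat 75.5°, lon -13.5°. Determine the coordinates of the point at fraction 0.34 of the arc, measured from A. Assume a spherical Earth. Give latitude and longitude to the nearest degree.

The haversine formula gives a central angle δ ≈ 2.178 rad (124.8°) between the endpoints.
Interpolate at f = 0.34 with slerp weights a = sin((1−f)δ)/sin δ ≈ 1.207, b = sin(fδ)/sin δ ≈ 0.822.
p = a·p₁ + b·p₂ ≈ (0.581, -0.812, -0.058); φ = arcsin(p_z) ≈ -3.32°, λ = atan2(p_y, p_x) ≈ -54.42°.

≈ lat -3°, lon -54°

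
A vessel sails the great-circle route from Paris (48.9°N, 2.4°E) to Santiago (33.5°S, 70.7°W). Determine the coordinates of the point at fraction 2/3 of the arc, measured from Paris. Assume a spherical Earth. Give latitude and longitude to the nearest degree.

≈ 5°S, 49°W

The haversine formula gives a central angle δ ≈ 1.830 rad (104.9°) between the endpoints.
Interpolate at f = 2/3 with slerp weights a = sin((1−f)δ)/sin δ ≈ 0.593, b = sin(fδ)/sin δ ≈ 0.972.
p = a·p₁ + b·p₂ ≈ (0.657, -0.748, -0.090); φ = arcsin(p_z) ≈ -5.14°, λ = atan2(p_y, p_x) ≈ -48.72°.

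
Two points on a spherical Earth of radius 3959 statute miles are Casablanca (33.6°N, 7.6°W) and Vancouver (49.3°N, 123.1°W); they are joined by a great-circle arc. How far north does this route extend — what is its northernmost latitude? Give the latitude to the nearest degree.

≈ 60°N

The great circle lies in the plane with unit normal n̂ = (p₁ × p₂)/|p₁ × p₂|.
Here n̂_z ≈ -0.499; the vertex latitude is φ_max = arccos|n̂_z| ≈ 60.1°.
Check via Clairaut: cos φ_max = |cos φ₁| · sin C = cos(33.6°)·sin(36.8°) ≈ 0.499, again giving ≈ 60.1°.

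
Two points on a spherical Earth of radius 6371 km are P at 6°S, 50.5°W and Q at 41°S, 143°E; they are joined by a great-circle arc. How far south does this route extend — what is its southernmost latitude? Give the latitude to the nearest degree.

≈ 76°S

The great circle lies in the plane with unit normal n̂ = (p₁ × p₂)/|p₁ × p₂|.
Here n̂_z ≈ -0.234; the vertex latitude is φ_max = arccos|n̂_z| ≈ 76.5°.
Check via Clairaut: cos φ_max = |cos φ₁| · sin C = cos(6.0°)·sin(166.4°) ≈ 0.234, again giving ≈ 76.5°.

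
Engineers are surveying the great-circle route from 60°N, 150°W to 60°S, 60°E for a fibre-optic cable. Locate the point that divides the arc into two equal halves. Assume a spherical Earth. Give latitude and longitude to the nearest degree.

≈ 0°N, 135°E

Write both endpoints as unit vectors p₁, p₂ with components (cos φ cos λ, cos φ sin λ, sin φ).
The central angle between the endpoints is δ = arccos(p₁·p₂) ≈ 2.882 rad (165.1°).
Interpolate at f = 1/2 with slerp weights a = sin((1−f)δ)/sin δ ≈ 3.864, b = sin(fδ)/sin δ ≈ 3.864.
p = a·p₁ + b·p₂ ≈ (-0.707, 0.707, 0.000); φ = arcsin(p_z) ≈ 0.00°, λ = atan2(p_y, p_x) ≈ 135.00°.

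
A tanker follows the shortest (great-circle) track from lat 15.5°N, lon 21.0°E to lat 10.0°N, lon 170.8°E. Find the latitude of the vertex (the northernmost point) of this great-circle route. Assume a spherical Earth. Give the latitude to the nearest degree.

The great circle lies in the plane with unit normal n̂ = (p₁ × p₂)/|p₁ × p₂|.
Here n̂_z ≈ +0.754; the vertex latitude is φ_max = arccos|n̂_z| ≈ 41.1°.
Check via Clairaut: cos φ_max = |cos φ₁| · sin C = cos(15.5°)·sin(51.4°) ≈ 0.754, again giving ≈ 41.1°.

≈ 41°N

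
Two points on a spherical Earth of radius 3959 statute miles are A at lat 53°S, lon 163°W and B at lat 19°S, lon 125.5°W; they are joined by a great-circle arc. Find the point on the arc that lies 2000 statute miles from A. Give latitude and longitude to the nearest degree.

Convert each endpoint to a unit vector on the sphere (x = cos φ cos λ, y = cos φ sin λ, z = sin φ).
The central angle between the endpoints is δ = arccos(p₁·p₂) ≈ 0.779 rad (44.6°). The total great-circle distance is δ·R ≈ 0.779 × 3959 ≈ 3085 mi, so the target fraction is f = 2000/3085 ≈ 0.648.
Interpolate at f ≈ 0.648 with slerp weights a = sin((1−f)δ)/sin δ ≈ 0.385, b = sin(fδ)/sin δ ≈ 0.689.
p = a·p₁ + b·p₂ ≈ (-0.600, -0.598, -0.532); φ = arcsin(p_z) ≈ -32.13°, λ = atan2(p_y, p_x) ≈ -135.09°.

≈ lat 32°S, lon 135°W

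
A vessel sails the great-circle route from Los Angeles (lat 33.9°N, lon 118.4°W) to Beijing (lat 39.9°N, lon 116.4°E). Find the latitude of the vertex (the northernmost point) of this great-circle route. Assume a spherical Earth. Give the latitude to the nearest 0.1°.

The great circle lies in the plane with unit normal n̂ = (p₁ × p₂)/|p₁ × p₂|.
Here n̂_z ≈ -0.520; the vertex latitude is φ_max = arccos|n̂_z| ≈ 58.6°.
Check via Clairaut: cos φ_max = |cos φ₁| · sin C = cos(33.9°)·sin(38.8°) ≈ 0.520, again giving ≈ 58.6°.

≈ 58.6°N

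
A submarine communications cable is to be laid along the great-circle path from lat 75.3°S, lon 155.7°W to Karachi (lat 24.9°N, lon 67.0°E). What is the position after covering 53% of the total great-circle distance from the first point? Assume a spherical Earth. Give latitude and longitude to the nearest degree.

From cos δ = sin φ₁ sin φ₂ + cos φ₁ cos φ₂ cos Δλ, the central angle is δ ≈ 2.185 rad (125.2°).
Interpolate at f = 0.53 with slerp weights a = sin((1−f)δ)/sin δ ≈ 1.047, b = sin(fδ)/sin δ ≈ 1.121.
p = a·p₁ + b·p₂ ≈ (0.155, 0.827, -0.541); φ = arcsin(p_z) ≈ -32.75°, λ = atan2(p_y, p_x) ≈ 79.37°.

≈ lat 33°S, lon 79°E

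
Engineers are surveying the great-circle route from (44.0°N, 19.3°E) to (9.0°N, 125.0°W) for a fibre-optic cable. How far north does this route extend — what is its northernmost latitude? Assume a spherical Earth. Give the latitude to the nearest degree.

The great circle lies in the plane with unit normal n̂ = (p₁ × p₂)/|p₁ × p₂|.
Here n̂_z ≈ -0.469; the vertex latitude is φ_max = arccos|n̂_z| ≈ 62.0°.

≈ 62°N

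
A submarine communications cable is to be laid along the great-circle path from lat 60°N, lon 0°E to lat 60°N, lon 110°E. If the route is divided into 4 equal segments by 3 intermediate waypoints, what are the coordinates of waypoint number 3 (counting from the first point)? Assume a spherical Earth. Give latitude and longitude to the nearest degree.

Convert each endpoint to a unit vector on the sphere (x = cos φ cos λ, y = cos φ sin λ, z = sin φ).
The central angle between the endpoints is δ = arccos(p₁·p₂) ≈ 0.844 rad (48.4°).
Interpolate at f = 3/4 with slerp weights a = sin((1−f)δ)/sin δ ≈ 0.280, b = sin(fδ)/sin δ ≈ 0.792.
p = a·p₁ + b·p₂ ≈ (0.005, 0.372, 0.928); φ = arcsin(p_z) ≈ 68.16°, λ = atan2(p_y, p_x) ≈ 89.27°.

≈ lat 68°N, lon 89°E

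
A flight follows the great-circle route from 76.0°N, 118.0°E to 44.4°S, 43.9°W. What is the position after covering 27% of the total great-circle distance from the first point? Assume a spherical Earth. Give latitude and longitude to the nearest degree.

≈ 62°N, 27°W

From cos δ = sin φ₁ sin φ₂ + cos φ₁ cos φ₂ cos Δλ, the central angle is δ ≈ 2.574 rad (147.5°).
Interpolate at f = 0.27 with slerp weights a = sin((1−f)δ)/sin δ ≈ 1.772, b = sin(fδ)/sin δ ≈ 1.191.
p = a·p₁ + b·p₂ ≈ (0.412, -0.211, 0.886); φ = arcsin(p_z) ≈ 62.42°, λ = atan2(p_y, p_x) ≈ -27.18°.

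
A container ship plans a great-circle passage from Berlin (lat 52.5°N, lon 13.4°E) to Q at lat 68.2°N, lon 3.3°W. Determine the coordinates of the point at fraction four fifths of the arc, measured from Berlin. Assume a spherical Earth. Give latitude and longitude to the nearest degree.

≈ lat 65°N, lon 2°E

Convert each endpoint to a unit vector on the sphere (x = cos φ cos λ, y = cos φ sin λ, z = sin φ).
The central angle between the endpoints is δ = arccos(p₁·p₂) ≈ 0.307 rad (17.6°).
Interpolate at f = 4/5 with slerp weights a = sin((1−f)δ)/sin δ ≈ 0.203, b = sin(fδ)/sin δ ≈ 0.805.
p = a·p₁ + b·p₂ ≈ (0.419, 0.011, 0.908); φ = arcsin(p_z) ≈ 65.25°, λ = atan2(p_y, p_x) ≈ 1.57°.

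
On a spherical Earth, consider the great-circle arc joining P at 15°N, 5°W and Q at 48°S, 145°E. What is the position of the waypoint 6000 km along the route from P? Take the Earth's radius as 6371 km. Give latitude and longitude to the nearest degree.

The haversine formula gives a central angle δ ≈ 2.422 rad (138.8°) between the endpoints. The total great-circle distance is δ·R ≈ 2.422 × 6371 ≈ 15431 km, so the target fraction is f = 6000/15431 ≈ 0.389.
Interpolate at f ≈ 0.389 with slerp weights a = sin((1−f)δ)/sin δ ≈ 1.511, b = sin(fδ)/sin δ ≈ 1.227.
p = a·p₁ + b·p₂ ≈ (0.782, 0.344, -0.521); φ = arcsin(p_z) ≈ -31.38°, λ = atan2(p_y, p_x) ≈ 23.74°.

≈ 31°S, 24°E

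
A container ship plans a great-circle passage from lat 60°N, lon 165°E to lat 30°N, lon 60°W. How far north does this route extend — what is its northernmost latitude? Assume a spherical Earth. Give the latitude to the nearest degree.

≈ 72°N

The great circle lies in the plane with unit normal n̂ = (p₁ × p₂)/|p₁ × p₂|.
Here n̂_z ≈ +0.309; the vertex latitude is φ_max = arccos|n̂_z| ≈ 72.0°.
Check via Clairaut: cos φ_max = |cos φ₁| · sin C = cos(60.0°)·sin(38.1°) ≈ 0.309, again giving ≈ 72.0°.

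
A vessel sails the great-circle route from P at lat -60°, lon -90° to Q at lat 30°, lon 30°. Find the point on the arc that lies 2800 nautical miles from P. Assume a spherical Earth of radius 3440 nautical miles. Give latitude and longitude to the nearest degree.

≈ lat -41°, lon -18°

From cos δ = sin φ₁ sin φ₂ + cos φ₁ cos φ₂ cos Δλ, the central angle is δ ≈ 2.278 rad (130.5°). The total great-circle distance is δ·R ≈ 2.278 × 3440 ≈ 7835 nmi, so the target fraction is f = 2800/7835 ≈ 0.357.
Interpolate at f ≈ 0.357 with slerp weights a = sin((1−f)δ)/sin δ ≈ 1.308, b = sin(fδ)/sin δ ≈ 0.956.
p = a·p₁ + b·p₂ ≈ (0.717, -0.240, -0.654); φ = arcsin(p_z) ≈ -40.87°, λ = atan2(p_y, p_x) ≈ -18.49°.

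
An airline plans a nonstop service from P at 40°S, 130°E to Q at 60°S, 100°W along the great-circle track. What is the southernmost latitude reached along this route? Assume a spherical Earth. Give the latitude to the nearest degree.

≈ 72°S

The great circle lies in the plane with unit normal n̂ = (p₁ × p₂)/|p₁ × p₂|.
Here n̂_z ≈ +0.309; the vertex latitude is φ_max = arccos|n̂_z| ≈ 72.0°.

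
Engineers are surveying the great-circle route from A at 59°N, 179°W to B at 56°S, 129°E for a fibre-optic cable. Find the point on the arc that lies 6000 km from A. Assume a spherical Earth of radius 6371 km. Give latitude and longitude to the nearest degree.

≈ 9°N, 156°E

Write both endpoints as unit vectors p₁, p₂ with components (cos φ cos λ, cos φ sin λ, sin φ).
The central angle between the endpoints is δ = arccos(p₁·p₂) ≈ 2.133 rad (122.2°). The total great-circle distance is δ·R ≈ 2.133 × 6371 ≈ 13591 km, so the target fraction is f = 6000/13591 ≈ 0.441.
Interpolate at f ≈ 0.441 with slerp weights a = sin((1−f)δ)/sin δ ≈ 1.098, b = sin(fδ)/sin δ ≈ 0.956.
p = a·p₁ + b·p₂ ≈ (-0.902, 0.406, 0.149); φ = arcsin(p_z) ≈ 8.56°, λ = atan2(p_y, p_x) ≈ 155.79°.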